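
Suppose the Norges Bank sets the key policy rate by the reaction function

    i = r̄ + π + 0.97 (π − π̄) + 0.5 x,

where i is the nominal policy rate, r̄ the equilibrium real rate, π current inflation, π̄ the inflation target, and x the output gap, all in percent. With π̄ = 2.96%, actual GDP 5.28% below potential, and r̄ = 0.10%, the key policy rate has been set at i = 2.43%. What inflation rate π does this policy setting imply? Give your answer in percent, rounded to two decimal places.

3.98%

Output 5.28% below potential → x = -5.28.
Collecting π: i = r̄ + (1 + 0.97) π − 0.97 π̄ + 0.5 x
1.97 π = 2.43 − 0.10 + 0.97 × 2.96 − 0.5 × (-5.28) = 7.8412
π = 7.8412 / 1.97 = 3.98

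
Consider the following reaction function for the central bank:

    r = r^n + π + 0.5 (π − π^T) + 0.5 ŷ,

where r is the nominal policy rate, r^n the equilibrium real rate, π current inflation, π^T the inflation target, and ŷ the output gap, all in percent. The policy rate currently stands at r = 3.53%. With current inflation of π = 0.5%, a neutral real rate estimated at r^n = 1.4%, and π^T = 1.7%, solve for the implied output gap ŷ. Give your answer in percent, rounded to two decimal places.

4.46%

0.5 ŷ = 3.53 − 1.4 − 0.5 − 0.5 × (0.5 − 1.7) = 2.23
ŷ = 2.23 / 0.5 = 4.46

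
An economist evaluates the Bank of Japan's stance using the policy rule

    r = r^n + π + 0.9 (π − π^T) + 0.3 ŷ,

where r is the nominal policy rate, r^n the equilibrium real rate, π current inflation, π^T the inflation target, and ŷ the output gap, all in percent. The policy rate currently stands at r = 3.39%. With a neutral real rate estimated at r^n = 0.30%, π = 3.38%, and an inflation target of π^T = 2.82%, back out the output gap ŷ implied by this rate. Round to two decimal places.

-2.65%

0.3 ŷ = 3.39 − 0.30 − 3.38 − 0.9 × (3.38 − 2.82) = -0.794
ŷ = -0.794 / 0.3 = -2.65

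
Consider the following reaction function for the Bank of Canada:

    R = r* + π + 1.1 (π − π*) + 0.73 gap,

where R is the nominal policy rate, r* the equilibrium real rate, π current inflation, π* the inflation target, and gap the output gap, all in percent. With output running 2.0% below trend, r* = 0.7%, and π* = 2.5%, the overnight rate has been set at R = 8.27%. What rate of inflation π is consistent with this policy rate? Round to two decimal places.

Output 2.0% below potential → gap = -2.0.
Collecting π: R = r* + (1 + 1.1) π − 1.1 π* + 0.73 gap
2.1 π = 8.27 − 0.7 + 1.1 × 2.5 − 0.73 × (-2.0) = 11.78
π = 11.78 / 2.1 = 5.61

5.61%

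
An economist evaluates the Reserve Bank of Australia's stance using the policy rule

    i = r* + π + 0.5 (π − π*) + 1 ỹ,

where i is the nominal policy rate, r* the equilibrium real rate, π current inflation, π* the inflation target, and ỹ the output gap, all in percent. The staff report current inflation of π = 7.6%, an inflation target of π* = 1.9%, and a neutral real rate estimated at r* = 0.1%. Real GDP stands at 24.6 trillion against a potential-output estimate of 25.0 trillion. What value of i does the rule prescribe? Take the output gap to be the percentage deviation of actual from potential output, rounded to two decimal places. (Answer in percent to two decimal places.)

8.95%

Output gap = 100 × (24.6 − 25.0) / 25.0 = -1.60%.
i = 0.10 + 7.60 + 0.5 × (7.60 − 1.90) + 1 × (-1.60)
   = 0.10 + 7.6 + 2.85 − 1.6 = 8.95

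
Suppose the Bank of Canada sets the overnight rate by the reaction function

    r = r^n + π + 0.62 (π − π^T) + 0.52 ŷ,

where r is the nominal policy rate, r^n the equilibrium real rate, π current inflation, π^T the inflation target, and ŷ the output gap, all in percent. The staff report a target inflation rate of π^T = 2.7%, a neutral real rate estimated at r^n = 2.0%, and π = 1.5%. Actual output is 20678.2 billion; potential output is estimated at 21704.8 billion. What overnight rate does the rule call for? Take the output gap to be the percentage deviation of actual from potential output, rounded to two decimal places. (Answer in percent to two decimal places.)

0.30%

Output gap = 100 × (20678.2 − 21704.8) / 21704.8 = -4.73%.
r = 2.00 + 1.50 + 0.62 × (1.50 − 2.70) + 0.52 × (-4.73)
   = 2.00 + 1.5 − 0.744 − 2.4596 = 0.30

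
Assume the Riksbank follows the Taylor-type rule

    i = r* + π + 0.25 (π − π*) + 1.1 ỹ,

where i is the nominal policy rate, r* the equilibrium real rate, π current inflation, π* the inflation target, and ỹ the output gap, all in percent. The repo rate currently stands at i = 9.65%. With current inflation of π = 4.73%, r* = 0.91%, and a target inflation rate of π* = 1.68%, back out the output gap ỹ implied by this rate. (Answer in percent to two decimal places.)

2.95%

1.1 ỹ = 9.65 − 0.91 − 4.73 − 0.25 × (4.73 − 1.68) = 3.2475
ỹ = 3.2475 / 1.1 = 2.95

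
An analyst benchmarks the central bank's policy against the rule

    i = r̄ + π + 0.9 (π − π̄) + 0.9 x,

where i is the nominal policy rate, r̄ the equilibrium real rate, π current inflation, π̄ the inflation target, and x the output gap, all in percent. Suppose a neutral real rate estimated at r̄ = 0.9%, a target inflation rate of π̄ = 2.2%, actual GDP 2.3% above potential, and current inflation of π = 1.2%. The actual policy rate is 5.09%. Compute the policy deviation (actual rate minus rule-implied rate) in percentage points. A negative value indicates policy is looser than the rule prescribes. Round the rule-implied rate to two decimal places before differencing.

Output 2.3% above potential → x = 2.3.
i = 0.9 + 1.2 + 0.9 × (1.2 − 2.2) + 0.9 × 2.3
   = 0.9 + 1.2 − 0.9 + 2.07 = 3.27
Deviation = 5.09 − 3.27 = 1.82 pp.

1.82 pp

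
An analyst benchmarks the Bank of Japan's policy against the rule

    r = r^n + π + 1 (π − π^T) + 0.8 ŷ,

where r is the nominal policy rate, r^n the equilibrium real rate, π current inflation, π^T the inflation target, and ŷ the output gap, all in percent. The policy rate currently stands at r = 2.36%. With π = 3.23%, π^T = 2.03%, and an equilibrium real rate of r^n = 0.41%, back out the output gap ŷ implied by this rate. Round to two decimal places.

0.8 ŷ = 2.36 − 0.41 − 3.23 − 1 × (3.23 − 2.03) = -2.48
ŷ = -2.48 / 0.8 = -3.10

-3.10%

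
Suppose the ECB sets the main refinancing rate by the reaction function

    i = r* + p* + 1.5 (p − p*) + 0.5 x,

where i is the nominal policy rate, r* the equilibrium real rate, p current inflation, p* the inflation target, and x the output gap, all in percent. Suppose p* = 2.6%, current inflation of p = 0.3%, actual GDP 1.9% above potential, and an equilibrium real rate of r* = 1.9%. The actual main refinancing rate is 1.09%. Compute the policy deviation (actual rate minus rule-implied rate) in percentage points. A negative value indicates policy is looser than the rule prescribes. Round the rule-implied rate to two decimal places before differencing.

-0.91 pp

Output 1.9% above potential → x = 1.9.
i = 1.9 + 2.6 + 1.5 × (0.3 − 2.6) + 0.5 × 1.9
   = 1.9 + 2.6 − 3.45 + 0.95 = 2.00
Deviation = 1.09 − 2.00 = -0.91 pp.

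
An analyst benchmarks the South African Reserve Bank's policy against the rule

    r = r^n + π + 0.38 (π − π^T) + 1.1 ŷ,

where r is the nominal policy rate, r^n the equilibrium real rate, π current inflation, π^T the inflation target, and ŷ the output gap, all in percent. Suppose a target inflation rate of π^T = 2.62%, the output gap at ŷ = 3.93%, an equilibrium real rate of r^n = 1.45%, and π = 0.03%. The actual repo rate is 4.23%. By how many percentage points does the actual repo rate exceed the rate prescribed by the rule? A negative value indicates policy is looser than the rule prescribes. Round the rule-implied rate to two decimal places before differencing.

r = 1.45 + 0.03 + 0.38 × (0.03 − 2.62) + 1.1 × 3.93
   = 1.45 + 0.03 − 0.9842 + 4.323 = 4.82
Deviation = 4.23 − 4.82 = -0.59 pp.

-0.59 pp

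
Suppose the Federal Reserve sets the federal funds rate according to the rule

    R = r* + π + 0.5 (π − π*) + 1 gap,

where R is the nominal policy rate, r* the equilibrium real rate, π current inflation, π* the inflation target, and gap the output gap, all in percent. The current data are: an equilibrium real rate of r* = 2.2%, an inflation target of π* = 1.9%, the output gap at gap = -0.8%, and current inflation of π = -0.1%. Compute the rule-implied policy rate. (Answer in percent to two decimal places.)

R = 2.2 + (-0.1) + 0.5 × (-0.1 − 1.9) + 1 × (-0.8)
   = 2.2 − 0.1 − 1 − 0.8 = 0.30

0.30%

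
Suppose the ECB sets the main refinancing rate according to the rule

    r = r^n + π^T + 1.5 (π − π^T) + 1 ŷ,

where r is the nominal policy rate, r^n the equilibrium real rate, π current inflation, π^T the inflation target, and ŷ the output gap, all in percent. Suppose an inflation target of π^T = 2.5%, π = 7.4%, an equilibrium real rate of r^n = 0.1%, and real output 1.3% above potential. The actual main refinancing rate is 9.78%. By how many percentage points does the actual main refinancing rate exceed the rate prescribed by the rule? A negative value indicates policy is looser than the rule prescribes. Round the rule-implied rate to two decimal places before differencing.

Output 1.3% above potential → ŷ = 1.3.
r = 0.1 + 2.5 + 1.5 × (7.4 − 2.5) + 1 × 1.3
   = 0.1 + 2.5 + 7.35 + 1.3 = 11.25
Deviation = 9.78 − 11.25 = -1.47 pp.

-1.47 pp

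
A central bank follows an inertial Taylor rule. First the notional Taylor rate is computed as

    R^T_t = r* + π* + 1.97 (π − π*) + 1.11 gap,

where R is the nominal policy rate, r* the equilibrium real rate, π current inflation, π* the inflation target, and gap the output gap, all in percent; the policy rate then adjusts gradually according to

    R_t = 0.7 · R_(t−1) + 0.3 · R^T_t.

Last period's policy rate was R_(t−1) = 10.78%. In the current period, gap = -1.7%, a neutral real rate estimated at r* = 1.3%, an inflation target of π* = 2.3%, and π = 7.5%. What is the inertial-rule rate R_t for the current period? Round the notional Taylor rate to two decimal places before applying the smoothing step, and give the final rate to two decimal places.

R^T_t = 1.3 + 2.3 + 1.97 × (7.5 − 2.3) + 1.11 × (-1.7)
   = 1.3 + 2.3 + 10.244 − 1.887 = 11.96
R_t = 0.7 × 10.78 + 0.3 × 11.96 = 7.546 + 3.588 = 11.13

11.13%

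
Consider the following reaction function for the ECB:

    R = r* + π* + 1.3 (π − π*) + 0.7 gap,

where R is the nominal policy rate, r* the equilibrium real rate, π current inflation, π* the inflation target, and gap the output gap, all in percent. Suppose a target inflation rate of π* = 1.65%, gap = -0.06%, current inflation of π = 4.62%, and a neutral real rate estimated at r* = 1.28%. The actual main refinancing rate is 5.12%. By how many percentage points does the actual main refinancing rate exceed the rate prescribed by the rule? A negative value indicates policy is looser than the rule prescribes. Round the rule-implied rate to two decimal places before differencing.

-1.63 pp

R = 1.28 + 1.65 + 1.3 × (4.62 − 1.65) + 0.7 × (-0.06)
   = 1.28 + 1.65 + 3.861 − 0.042 = 6.75
Deviation = 5.12 − 6.75 = -1.63 pp.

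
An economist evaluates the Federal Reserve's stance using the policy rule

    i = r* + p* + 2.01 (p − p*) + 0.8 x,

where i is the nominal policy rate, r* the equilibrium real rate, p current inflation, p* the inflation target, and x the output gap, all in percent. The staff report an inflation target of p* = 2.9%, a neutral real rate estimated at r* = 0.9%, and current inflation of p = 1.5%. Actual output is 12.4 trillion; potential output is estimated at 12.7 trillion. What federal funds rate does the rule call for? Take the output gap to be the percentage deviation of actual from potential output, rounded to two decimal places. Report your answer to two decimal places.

Output gap = 100 × (12.4 − 12.7) / 12.7 = -2.36%.
i = 0.90 + 2.90 + 2.01 × (1.50 − 2.90) + 0.8 × (-2.36)
   = 0.90 + 2.9 − 2.814 − 1.888 = -0.90

-0.90%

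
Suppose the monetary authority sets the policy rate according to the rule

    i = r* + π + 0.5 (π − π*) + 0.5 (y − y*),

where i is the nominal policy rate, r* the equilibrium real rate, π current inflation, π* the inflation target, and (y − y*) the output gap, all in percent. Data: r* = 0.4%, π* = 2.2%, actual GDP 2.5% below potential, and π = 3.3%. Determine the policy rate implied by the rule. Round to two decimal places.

3.00%

Output 2.5% below potential → (y − y*) = -2.5.
i = 0.4 + 3.3 + 0.5 × (3.3 − 2.2) + 0.5 × (-2.5)
   = 0.4 + 3.3 + 0.55 − 1.25 = 3.00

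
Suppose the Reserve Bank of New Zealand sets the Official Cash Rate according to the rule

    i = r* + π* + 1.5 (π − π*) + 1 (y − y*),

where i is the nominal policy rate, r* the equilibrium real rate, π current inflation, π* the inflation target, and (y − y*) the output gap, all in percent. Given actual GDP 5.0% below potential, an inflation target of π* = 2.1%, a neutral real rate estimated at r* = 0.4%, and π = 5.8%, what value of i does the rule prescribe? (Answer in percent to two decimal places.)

3.05%

Output 5.0% below potential → (y − y*) = -5.0.
i = 0.4 + 2.1 + 1.5 × (5.8 − 2.1) + 1 × (-5.0)
   = 0.4 + 2.1 + 5.55 − 5 = 3.05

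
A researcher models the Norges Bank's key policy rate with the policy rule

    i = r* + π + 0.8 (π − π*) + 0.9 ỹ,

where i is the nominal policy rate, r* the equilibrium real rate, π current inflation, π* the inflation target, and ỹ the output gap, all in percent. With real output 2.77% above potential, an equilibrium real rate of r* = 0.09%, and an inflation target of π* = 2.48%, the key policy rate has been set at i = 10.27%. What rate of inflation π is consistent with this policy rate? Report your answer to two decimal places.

Output 2.77% above potential → ỹ = 2.77.
Collecting π: i = r* + (1 + 0.8) π − 0.8 π* + 0.9 ỹ
1.8 π = 10.27 − 0.09 + 0.8 × 2.48 − 0.9 × 2.77 = 9.671
π = 9.671 / 1.8 = 5.37

5.37%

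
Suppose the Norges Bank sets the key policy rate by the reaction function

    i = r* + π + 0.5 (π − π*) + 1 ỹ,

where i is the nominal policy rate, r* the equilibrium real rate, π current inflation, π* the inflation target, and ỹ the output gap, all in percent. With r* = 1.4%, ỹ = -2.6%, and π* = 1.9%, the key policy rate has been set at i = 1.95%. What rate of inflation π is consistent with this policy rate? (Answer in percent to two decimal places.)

2.73%

Collecting π: i = r* + (1 + 0.5) π − 0.5 π* + 1 ỹ
1.5 π = 1.95 − 1.4 + 0.5 × 1.9 − 1 × (-2.6) = 4.1
π = 4.1 / 1.5 = 2.73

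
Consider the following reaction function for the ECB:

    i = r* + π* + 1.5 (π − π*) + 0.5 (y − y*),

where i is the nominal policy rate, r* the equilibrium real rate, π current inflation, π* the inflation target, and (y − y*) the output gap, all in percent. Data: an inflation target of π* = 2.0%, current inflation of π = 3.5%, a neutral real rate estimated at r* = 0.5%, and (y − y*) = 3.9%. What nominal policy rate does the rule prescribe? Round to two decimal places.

6.70%

i = 0.5 + 2.0 + 1.5 × (3.5 − 2.0) + 0.5 × 3.9
   = 0.5 + 2 + 2.25 + 1.95 = 6.70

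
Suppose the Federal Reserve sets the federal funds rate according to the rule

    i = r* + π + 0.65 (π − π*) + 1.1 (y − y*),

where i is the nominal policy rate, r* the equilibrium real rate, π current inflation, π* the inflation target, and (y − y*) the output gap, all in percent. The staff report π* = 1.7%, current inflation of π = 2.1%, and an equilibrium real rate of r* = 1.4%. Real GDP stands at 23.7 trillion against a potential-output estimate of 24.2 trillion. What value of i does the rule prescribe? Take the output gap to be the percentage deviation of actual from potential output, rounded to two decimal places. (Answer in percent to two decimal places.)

1.48%

Output gap = 100 × (23.7 − 24.2) / 24.2 = -2.07%.
i = 1.40 + 2.10 + 0.65 × (2.10 − 1.70) + 1.1 × (-2.07)
   = 1.40 + 2.1 + 0.26 − 2.277 = 1.48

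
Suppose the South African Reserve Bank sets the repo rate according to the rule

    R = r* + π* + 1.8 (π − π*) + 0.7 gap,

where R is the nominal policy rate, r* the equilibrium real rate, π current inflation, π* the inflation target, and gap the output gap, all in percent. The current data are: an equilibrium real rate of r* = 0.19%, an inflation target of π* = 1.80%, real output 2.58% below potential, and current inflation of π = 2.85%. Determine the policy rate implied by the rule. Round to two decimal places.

Output 2.58% below potential → gap = -2.58.
R = 0.19 + 1.80 + 1.8 × (2.85 − 1.80) + 0.7 × (-2.58)
   = 0.19 + 1.8 + 1.89 − 1.806 = 2.07

2.07%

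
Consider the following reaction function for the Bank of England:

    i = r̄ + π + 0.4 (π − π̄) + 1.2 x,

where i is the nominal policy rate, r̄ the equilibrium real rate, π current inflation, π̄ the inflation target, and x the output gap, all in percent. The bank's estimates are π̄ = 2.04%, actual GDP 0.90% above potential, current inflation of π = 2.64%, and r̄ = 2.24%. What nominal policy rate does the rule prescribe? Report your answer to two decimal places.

Output 0.90% above potential → x = 0.90.
i = 2.24 + 2.64 + 0.4 × (2.64 − 2.04) + 1.2 × 0.90
   = 2.24 + 2.64 + 0.24 + 1.08 = 6.20

6.20%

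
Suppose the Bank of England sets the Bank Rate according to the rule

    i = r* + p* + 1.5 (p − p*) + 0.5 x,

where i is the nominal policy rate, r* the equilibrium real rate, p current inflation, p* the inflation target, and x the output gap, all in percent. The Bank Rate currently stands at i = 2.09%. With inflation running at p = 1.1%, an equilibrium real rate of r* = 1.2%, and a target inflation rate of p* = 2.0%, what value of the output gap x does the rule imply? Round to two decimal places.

0.48%

0.5 x = 2.09 − 1.2 − 2.0 − 1.5 × (1.1 − 2.0) = 0.24
x = 0.24 / 0.5 = 0.48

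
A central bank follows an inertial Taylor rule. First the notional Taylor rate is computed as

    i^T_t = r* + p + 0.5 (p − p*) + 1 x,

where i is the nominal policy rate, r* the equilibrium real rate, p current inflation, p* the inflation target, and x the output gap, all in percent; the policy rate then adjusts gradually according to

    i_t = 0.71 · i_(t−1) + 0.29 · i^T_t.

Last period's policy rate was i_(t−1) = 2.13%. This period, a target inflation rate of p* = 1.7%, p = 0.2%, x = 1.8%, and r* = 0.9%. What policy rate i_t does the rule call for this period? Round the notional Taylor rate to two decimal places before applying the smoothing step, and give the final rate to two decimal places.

2.14%

i^T_t = 0.9 + 0.2 + 0.5 × (0.2 − 1.7) + 1 × 1.8
   = 0.9 + 0.2 − 0.75 + 1.8 = 2.15
i_t = 0.71 × 2.13 + 0.29 × 2.15 = 1.5123 + 0.6235 = 2.14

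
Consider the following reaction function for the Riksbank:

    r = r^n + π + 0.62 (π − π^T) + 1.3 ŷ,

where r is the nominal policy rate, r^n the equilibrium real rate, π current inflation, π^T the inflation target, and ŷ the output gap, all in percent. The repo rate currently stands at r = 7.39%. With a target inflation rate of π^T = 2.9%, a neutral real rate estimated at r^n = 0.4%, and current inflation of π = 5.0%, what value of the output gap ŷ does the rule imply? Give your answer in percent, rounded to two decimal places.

0.53%

1.3 ŷ = 7.39 − 0.4 − 5.0 − 0.62 × (5.0 − 2.9) = 0.688
ŷ = 0.688 / 1.3 = 0.53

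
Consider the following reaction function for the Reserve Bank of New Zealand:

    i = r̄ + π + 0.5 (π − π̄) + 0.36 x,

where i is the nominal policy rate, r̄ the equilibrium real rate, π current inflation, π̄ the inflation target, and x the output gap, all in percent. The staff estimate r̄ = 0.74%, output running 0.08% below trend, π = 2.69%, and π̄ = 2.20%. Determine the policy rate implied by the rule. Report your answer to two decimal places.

Output 0.08% below potential → x = -0.08.
i = 0.74 + 2.69 + 0.5 × (2.69 − 2.20) + 0.36 × (-0.08)
   = 0.74 + 2.69 + 0.245 − 0.0288 = 3.65

3.65%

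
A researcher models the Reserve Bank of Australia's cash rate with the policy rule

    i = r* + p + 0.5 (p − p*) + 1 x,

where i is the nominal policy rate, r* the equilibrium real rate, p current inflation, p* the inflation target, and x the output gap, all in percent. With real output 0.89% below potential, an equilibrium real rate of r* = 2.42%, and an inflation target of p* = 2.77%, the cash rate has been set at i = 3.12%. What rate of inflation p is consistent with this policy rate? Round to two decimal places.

1.98%

Output 0.89% below potential → x = -0.89.
Collecting p: i = r* + (1 + 0.5) p − 0.5 p* + 1 x
1.5 p = 3.12 − 2.42 + 0.5 × 2.77 − 1 × (-0.89) = 2.975
p = 2.975 / 1.5 = 1.98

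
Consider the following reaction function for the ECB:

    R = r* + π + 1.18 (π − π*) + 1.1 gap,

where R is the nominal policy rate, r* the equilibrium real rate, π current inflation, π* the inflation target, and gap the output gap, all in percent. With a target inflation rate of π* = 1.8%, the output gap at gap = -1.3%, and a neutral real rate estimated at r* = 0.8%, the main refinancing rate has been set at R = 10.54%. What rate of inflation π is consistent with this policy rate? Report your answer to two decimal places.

6.10%

Collecting π: R = r* + (1 + 1.18) π − 1.18 π* + 1.1 gap
2.18 π = 10.54 − 0.8 + 1.18 × 1.8 − 1.1 × (-1.3) = 13.294
π = 13.294 / 2.18 = 6.10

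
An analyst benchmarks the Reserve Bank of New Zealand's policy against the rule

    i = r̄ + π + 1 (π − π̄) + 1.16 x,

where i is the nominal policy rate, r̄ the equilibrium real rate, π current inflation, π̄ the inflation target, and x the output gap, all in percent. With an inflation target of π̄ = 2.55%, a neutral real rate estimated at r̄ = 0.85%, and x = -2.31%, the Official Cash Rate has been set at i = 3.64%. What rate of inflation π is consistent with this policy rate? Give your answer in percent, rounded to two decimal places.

Collecting π: i = r̄ + (1 + 1) π − 1 π̄ + 1.16 x
2 π = 3.64 − 0.85 + 1 × 2.55 − 1.16 × (-2.31) = 8.0196
π = 8.0196 / 2 = 4.01

4.01%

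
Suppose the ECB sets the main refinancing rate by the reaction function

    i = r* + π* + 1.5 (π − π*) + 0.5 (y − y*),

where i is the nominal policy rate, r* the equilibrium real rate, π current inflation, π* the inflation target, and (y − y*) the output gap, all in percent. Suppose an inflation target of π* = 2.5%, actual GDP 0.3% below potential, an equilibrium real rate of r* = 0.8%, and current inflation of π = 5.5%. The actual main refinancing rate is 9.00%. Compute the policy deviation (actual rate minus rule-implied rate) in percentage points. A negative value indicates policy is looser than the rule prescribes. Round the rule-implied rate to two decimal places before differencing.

Output 0.3% below potential → (y − y*) = -0.3.
i = 0.8 + 2.5 + 1.5 × (5.5 − 2.5) + 0.5 × (-0.3)
   = 0.8 + 2.5 + 4.5 − 0.15 = 7.65
Deviation = 9.00 − 7.65 = 1.35 pp.

1.35 pp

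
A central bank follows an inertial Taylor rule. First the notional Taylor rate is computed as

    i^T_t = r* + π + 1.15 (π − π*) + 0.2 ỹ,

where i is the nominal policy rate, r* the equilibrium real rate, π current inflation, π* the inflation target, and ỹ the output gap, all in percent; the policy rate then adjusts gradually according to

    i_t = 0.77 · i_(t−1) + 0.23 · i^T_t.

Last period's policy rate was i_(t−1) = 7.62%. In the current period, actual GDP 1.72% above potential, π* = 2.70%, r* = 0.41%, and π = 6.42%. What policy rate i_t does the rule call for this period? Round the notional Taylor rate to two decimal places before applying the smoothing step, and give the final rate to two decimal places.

Output 1.72% above potential → ỹ = 1.72.
i^T_t = 0.41 + 6.42 + 1.15 × (6.42 − 2.70) + 0.2 × 1.72
   = 0.41 + 6.42 + 4.278 + 0.344 = 11.45
i_t = 0.77 × 7.62 + 0.23 × 11.45 = 5.8674 + 2.6335 = 8.50

8.50%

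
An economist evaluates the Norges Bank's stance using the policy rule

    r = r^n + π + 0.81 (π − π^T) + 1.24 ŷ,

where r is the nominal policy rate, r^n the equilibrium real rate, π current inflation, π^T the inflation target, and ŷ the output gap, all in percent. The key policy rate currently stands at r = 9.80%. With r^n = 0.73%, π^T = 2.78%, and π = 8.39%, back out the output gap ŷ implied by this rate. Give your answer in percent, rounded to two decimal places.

1.24 ŷ = 9.80 − 0.73 − 8.39 − 0.81 × (8.39 − 2.78) = -3.8641
ŷ = -3.8641 / 1.24 = -3.12

-3.12%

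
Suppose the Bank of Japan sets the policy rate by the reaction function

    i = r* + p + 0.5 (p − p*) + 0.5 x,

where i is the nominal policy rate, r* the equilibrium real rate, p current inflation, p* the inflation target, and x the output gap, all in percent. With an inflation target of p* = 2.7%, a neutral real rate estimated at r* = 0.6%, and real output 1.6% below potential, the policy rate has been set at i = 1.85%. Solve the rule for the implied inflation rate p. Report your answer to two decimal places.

2.27%

Output 1.6% below potential → x = -1.6.
Collecting p: i = r* + (1 + 0.5) p − 0.5 p* + 0.5 x
1.5 p = 1.85 − 0.6 + 0.5 × 2.7 − 0.5 × (-1.6) = 3.4
p = 3.4 / 1.5 = 2.27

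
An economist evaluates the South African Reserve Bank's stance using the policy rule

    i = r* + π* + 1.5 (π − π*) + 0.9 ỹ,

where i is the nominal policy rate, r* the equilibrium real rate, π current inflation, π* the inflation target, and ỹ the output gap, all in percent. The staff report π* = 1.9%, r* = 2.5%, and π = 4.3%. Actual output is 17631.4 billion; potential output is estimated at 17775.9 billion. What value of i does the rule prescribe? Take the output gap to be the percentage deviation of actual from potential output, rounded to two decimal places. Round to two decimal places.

Output gap = 100 × (17631.4 − 17775.9) / 17775.9 = -0.81%.
i = 2.50 + 1.90 + 1.5 × (4.30 − 1.90) + 0.9 × (-0.81)
   = 2.50 + 1.9 + 3.6 − 0.729 = 7.27

7.27%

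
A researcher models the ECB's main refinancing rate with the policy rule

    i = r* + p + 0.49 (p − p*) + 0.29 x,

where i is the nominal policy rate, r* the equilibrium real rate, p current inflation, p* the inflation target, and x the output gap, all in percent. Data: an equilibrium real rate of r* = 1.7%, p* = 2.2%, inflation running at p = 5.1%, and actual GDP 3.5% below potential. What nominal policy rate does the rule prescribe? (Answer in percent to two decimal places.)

Output 3.5% below potential → x = -3.5.
i = 1.7 + 5.1 + 0.49 × (5.1 − 2.2) + 0.29 × (-3.5)
   = 1.7 + 5.1 + 1.421 − 1.015 = 7.21

7.21%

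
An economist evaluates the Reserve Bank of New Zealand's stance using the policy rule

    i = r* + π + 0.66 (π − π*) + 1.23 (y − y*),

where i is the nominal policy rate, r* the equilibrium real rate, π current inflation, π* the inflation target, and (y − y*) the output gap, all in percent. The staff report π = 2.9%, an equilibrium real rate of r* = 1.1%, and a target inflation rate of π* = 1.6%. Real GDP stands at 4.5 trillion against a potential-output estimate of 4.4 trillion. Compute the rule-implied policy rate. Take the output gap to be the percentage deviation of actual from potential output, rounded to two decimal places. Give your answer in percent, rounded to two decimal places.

Output gap = 100 × (4.5 − 4.4) / 4.4 = 2.27%.
i = 1.10 + 2.90 + 0.66 × (2.90 − 1.60) + 1.23 × 2.27
   = 1.10 + 2.9 + 0.858 + 2.7921 = 7.65

7.65%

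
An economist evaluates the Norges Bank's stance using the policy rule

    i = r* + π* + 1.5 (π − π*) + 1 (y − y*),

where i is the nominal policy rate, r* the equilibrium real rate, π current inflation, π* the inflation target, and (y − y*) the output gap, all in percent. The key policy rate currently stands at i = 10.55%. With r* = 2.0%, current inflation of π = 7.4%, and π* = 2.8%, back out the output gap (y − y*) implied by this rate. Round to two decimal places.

1 (y − y*) = 10.55 − 2.0 − 2.8 − 1.5 × (7.4 − 2.8) = -1.15
(y − y*) = -1.15 / 1 = -1.15

-1.15%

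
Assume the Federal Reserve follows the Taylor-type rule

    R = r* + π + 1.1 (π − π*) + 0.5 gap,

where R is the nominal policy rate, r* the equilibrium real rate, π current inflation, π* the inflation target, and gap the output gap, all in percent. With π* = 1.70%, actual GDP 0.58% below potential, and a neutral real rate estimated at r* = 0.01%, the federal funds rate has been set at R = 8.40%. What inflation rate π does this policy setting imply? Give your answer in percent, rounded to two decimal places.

5.02%

Output 0.58% below potential → gap = -0.58.
Collecting π: R = r* + (1 + 1.1) π − 1.1 π* + 0.5 gap
2.1 π = 8.40 − 0.01 + 1.1 × 1.70 − 0.5 × (-0.58) = 10.55
π = 10.55 / 2.1 = 5.02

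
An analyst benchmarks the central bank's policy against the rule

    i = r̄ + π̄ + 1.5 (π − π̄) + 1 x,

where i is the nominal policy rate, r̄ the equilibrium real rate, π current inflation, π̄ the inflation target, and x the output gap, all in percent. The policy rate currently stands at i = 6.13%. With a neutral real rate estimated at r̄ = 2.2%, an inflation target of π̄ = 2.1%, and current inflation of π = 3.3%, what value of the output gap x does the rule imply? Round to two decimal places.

1 x = 6.13 − 2.2 − 2.1 − 1.5 × (3.3 − 2.1) = 0.03
x = 0.03 / 1 = 0.03

0.03%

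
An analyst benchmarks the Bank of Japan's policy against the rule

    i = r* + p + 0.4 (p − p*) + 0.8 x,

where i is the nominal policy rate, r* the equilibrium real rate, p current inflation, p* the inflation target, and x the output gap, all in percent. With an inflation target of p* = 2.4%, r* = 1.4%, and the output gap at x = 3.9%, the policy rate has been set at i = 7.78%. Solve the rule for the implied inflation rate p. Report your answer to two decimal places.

3.01%

Collecting p: i = r* + (1 + 0.4) p − 0.4 p* + 0.8 x
1.4 p = 7.78 − 1.4 + 0.4 × 2.4 − 0.8 × 3.9 = 4.22
p = 4.22 / 1.4 = 3.01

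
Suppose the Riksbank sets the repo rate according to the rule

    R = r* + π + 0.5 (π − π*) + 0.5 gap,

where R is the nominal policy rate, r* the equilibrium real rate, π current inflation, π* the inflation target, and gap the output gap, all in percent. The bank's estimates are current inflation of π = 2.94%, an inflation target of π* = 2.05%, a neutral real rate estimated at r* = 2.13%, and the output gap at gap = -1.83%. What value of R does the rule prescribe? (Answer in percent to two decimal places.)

4.60%

R = 2.13 + 2.94 + 0.5 × (2.94 − 2.05) + 0.5 × (-1.83)
   = 2.13 + 2.94 + 0.445 − 0.915 = 4.60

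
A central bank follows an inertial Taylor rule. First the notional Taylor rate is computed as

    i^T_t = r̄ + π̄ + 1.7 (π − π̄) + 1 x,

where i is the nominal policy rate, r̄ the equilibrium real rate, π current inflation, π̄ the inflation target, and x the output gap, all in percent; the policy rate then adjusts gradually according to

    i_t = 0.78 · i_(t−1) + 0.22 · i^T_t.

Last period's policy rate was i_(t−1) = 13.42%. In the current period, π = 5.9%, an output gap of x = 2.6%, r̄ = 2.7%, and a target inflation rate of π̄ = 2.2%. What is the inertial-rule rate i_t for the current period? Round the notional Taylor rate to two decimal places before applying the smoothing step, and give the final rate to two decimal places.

i^T_t = 2.7 + 2.2 + 1.7 × (5.9 − 2.2) + 1 × 2.6
   = 2.7 + 2.2 + 6.29 + 2.6 = 13.79
i_t = 0.78 × 13.42 + 0.22 × 13.79 = 10.4676 + 3.0338 = 13.50

13.50%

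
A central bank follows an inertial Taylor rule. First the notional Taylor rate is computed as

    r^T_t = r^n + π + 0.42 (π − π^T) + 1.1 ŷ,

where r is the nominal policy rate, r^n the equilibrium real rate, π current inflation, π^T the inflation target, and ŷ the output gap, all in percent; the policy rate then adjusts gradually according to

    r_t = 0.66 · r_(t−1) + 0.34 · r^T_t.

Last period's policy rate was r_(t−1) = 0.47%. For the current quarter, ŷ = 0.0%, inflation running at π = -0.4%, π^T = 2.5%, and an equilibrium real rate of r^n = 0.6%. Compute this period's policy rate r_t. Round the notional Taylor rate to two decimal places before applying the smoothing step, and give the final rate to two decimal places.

r^T_t = 0.6 + (-0.4) + 0.42 × (-0.4 − 2.5) + 1.1 × 0.0
   = 0.6 − 0.4 − 1.218 + 0 = -1.02
r_t = 0.66 × 0.47 + 0.34 × (-1.02) = 0.3102 − 0.3468 = -0.04

-0.04%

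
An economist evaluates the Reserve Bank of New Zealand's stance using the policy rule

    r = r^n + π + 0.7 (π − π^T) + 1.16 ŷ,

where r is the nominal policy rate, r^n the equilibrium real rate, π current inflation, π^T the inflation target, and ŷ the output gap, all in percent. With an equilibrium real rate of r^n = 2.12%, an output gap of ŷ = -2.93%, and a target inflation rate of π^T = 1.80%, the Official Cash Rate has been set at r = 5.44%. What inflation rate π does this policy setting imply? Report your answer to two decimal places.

Collecting π: r = r^n + (1 + 0.7) π − 0.7 π^T + 1.16 ŷ
1.7 π = 5.44 − 2.12 + 0.7 × 1.80 − 1.16 × (-2.93) = 7.9788
π = 7.9788 / 1.7 = 4.69

4.69%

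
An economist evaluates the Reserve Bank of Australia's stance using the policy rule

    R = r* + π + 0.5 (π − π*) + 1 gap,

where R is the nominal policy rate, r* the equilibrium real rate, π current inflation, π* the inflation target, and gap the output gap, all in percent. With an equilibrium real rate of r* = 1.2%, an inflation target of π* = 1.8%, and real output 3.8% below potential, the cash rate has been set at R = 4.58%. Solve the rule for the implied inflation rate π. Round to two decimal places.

Output 3.8% below potential → gap = -3.8.
Collecting π: R = r* + (1 + 0.5) π − 0.5 π* + 1 gap
1.5 π = 4.58 − 1.2 + 0.5 × 1.8 − 1 × (-3.8) = 8.08
π = 8.08 / 1.5 = 5.39

5.39%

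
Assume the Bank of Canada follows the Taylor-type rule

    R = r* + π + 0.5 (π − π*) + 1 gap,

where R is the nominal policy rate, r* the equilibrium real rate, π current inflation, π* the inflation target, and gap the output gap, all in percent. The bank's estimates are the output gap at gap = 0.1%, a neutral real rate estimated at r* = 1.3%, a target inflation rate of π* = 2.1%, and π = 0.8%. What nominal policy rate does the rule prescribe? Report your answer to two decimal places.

1.55%

R = 1.3 + 0.8 + 0.5 × (0.8 − 2.1) + 1 × 0.1
   = 1.3 + 0.8 − 0.65 + 0.1 = 1.55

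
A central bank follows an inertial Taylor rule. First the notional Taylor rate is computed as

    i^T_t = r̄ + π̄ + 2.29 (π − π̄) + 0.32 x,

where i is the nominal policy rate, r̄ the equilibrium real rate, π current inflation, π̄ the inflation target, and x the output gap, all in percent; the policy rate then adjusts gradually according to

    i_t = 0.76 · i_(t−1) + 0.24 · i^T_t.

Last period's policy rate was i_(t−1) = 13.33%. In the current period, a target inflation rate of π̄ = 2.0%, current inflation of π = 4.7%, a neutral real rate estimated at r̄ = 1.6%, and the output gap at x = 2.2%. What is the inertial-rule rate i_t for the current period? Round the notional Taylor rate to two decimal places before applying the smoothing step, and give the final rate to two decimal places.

12.65%

i^T_t = 1.6 + 2.0 + 2.29 × (4.7 − 2.0) + 0.32 × 2.2
   = 1.6 + 2 + 6.183 + 0.704 = 10.49
i_t = 0.76 × 13.33 + 0.24 × 10.49 = 10.1308 + 2.5176 = 12.65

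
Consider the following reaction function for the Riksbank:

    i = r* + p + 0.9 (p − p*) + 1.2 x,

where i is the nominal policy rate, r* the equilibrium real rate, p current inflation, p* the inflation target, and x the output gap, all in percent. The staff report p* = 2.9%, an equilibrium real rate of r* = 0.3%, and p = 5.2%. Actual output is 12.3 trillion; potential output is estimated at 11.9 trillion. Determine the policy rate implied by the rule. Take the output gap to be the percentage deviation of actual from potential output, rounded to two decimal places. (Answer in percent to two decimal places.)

11.60%

Output gap = 100 × (12.3 − 11.9) / 11.9 = 3.36%.
i = 0.30 + 5.20 + 0.9 × (5.20 − 2.90) + 1.2 × 3.36
   = 0.30 + 5.2 + 2.07 + 4.032 = 11.60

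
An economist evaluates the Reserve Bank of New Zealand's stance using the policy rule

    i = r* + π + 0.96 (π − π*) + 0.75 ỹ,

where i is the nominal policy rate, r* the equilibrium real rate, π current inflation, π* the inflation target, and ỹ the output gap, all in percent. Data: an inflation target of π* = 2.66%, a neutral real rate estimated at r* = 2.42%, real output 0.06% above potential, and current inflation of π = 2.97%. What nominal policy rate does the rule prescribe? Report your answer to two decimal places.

5.73%

Output 0.06% above potential → ỹ = 0.06.
i = 2.42 + 2.97 + 0.96 × (2.97 − 2.66) + 0.75 × 0.06
   = 2.42 + 2.97 + 0.2976 + 0.045 = 5.73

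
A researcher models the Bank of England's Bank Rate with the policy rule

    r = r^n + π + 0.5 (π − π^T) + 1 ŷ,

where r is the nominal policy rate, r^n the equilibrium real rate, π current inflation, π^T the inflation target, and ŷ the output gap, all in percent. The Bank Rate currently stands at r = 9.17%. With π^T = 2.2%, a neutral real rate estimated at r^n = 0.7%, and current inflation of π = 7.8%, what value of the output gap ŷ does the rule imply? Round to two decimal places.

-2.13%

1 ŷ = 9.17 − 0.7 − 7.8 − 0.5 × (7.8 − 2.2) = -2.13
ŷ = -2.13 / 1 = -2.13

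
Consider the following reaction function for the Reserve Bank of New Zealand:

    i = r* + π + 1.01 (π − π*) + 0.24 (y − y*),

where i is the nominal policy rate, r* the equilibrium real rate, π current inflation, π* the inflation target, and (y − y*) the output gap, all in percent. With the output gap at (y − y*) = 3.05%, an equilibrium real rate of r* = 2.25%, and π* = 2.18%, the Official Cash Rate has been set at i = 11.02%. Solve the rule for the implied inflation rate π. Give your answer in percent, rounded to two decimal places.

5.09%

Collecting π: i = r* + (1 + 1.01) π − 1.01 π* + 0.24 (y − y*)
2.01 π = 11.02 − 2.25 + 1.01 × 2.18 − 0.24 × 3.05 = 10.2398
π = 10.2398 / 2.01 = 5.09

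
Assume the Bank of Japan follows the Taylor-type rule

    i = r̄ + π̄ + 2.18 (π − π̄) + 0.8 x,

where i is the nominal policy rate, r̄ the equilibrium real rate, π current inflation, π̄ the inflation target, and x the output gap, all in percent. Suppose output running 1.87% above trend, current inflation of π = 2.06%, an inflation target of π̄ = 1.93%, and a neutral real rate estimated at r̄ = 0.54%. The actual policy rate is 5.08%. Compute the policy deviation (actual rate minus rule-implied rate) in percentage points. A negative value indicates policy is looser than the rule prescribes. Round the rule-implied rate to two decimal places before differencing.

Output 1.87% above potential → x = 1.87.
i = 0.54 + 1.93 + 2.18 × (2.06 − 1.93) + 0.8 × 1.87
   = 0.54 + 1.93 + 0.2834 + 1.496 = 4.25
Deviation = 5.08 − 4.25 = 0.83 pp.

0.83 pp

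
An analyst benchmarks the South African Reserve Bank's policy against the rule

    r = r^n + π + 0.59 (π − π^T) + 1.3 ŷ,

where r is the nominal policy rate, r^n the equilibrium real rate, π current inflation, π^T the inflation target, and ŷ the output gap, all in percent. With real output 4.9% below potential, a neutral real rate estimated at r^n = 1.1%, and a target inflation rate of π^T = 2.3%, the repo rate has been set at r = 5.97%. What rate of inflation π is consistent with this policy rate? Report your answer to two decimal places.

Output 4.9% below potential → ŷ = -4.9.
Collecting π: r = r^n + (1 + 0.59) π − 0.59 π^T + 1.3 ŷ
1.59 π = 5.97 − 1.1 + 0.59 × 2.3 − 1.3 × (-4.9) = 12.597
π = 12.597 / 1.59 = 7.92

7.92%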